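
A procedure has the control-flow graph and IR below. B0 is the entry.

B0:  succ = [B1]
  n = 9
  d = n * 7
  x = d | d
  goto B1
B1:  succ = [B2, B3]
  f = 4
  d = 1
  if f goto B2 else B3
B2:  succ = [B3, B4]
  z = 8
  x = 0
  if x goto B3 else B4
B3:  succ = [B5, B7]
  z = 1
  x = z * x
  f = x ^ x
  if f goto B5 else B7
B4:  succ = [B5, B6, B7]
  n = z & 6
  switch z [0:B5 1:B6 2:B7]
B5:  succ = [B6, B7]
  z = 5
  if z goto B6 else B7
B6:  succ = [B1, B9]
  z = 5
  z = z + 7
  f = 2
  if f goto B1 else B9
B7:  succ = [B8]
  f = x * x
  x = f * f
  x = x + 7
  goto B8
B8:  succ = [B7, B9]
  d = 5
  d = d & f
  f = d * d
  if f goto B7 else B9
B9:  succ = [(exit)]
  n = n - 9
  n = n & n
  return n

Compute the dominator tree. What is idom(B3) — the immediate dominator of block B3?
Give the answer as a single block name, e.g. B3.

Answer: B1

Working:
idom tree: B1←B0 B2←B1 B3←B1 B4←B2 B5←B1 B6←B1 B7←B1 B8←B7 B9←B1
Dom∩ at merges:
  B1: preds {B0,B6}: {B0} ∩ {B0,B1,B6} = {B0}; idom=B0
  B3: preds {B1,B2}: {B0,B1} ∩ {B0,B1,B2} = {B0,B1}; idom=B1
  B5: preds {B3,B4}: {B0,B1,B3} ∩ {B0,B1,B2,B4} = {B0,B1}; idom=B1
  B6: preds {B4,B5}: {B0,B1,B2,B4} ∩ {B0,B1,B5} = {B0,B1}; idom=B1
  B7: preds {B3,B4,B5,B8}: {B0,B1,B3} ∩ {B0,B1,B2,B4} ∩ {B0,B1,B5} ∩ {B0,B1,B7,B8} = {B0,B1}; idom=B1
  B9: preds {B6,B8}: {B0,B1,B6} ∩ {B0,B1,B7,B8} = {B0,B1}; idom=B1

idom(B3) = B1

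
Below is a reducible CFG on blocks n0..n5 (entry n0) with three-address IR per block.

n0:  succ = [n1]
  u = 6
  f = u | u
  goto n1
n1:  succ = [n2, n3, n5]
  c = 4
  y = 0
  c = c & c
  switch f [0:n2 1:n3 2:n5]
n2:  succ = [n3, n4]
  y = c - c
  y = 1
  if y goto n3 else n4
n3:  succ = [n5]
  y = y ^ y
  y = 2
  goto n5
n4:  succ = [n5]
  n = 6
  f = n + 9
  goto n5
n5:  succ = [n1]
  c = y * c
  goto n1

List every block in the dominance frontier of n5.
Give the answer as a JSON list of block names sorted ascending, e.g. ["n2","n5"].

Answer: ["n1"]

Working:
idom tree: n1←n0 n2←n1 n3←n1 n4←n2 n5←n1
Join-block Dom:
  n1: preds {n0,n5}: {n0} ∩ {n0,n1,n5} = {n0}; idom=n0
  n3: preds {n1,n2}: {n0,n1} ∩ {n0,n1,n2} = {n0,n1}; idom=n1
  n5: preds {n1,n3,n4}: {n0,n1} ∩ {n0,n1,n3} ∩ {n0,n1,n2,n4} = {n0,n1}; idom=n1

DF derivation:
  join n1 pred n0: · stop@n0
  join n1 pred n5: n5→n1 stop@n0
  join n3 pred n1: · stop@n1
  join n3 pred n2: n2 stop@n1
  join n5 pred n1: · stop@n1
  join n5 pred n3: n3 stop@n1
  join n5 pred n4: n4→n2 stop@n1
  DF(n0)=∅
  DF(n1)={n1}
  DF(n2)={n3,n5}
  DF(n3)={n5}
  DF(n4)={n5}
  DF(n5)={n1}

DF(n5) = ["n1"]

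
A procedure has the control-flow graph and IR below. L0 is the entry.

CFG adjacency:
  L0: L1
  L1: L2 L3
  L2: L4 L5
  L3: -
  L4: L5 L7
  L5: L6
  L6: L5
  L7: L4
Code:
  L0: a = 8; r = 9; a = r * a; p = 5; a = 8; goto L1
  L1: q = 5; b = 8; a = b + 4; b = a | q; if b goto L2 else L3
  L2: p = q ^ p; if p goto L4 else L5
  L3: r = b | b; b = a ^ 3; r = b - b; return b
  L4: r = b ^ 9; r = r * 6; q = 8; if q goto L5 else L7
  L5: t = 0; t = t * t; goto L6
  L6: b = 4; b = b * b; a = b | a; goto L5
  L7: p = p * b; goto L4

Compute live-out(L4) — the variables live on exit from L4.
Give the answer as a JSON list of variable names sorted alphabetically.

Answer: ["a", "b", "p"]

Working:
Per-block:
  L0 def {a,p,r} use ∅
  L1 def {a,b,q} use ∅
  L2 def {p} use {p,q}
  L3 def {b,r} use {a,b}
  L4 def {q,r} use {b}
  L5 def {t} use ∅
  L6 def {a,b} use {a}
  L7 def {p} use {b,p}

Live sets:
  L0 li=∅ lo={p}
  L1 li={p} lo={a,b,p,q}
  L2 li={a,b,p,q} lo={a,b,p}
  L3 li={a,b} lo=∅
  L4 li={a,b,p} lo={a,b,p}
  L5 li={a} lo={a}
  L6 li={a} lo={a}
  L7 li={a,b,p} lo={a,b,p}

live-out(L4) = ["a", "b", "p"]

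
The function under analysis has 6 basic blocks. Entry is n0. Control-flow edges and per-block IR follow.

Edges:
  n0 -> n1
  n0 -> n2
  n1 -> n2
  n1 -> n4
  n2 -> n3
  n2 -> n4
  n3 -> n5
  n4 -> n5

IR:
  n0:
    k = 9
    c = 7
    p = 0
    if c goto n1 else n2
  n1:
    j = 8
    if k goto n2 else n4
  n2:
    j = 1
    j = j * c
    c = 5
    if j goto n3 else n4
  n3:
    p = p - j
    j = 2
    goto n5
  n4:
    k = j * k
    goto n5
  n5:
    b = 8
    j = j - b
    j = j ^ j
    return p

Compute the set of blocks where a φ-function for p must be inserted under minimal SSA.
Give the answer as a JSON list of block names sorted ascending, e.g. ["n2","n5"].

idom tree: n1←n0 n2←n0 n3←n2 n4←n0 n5←n0
Join-block Dom:
  n2: preds {n0,n1}: {n0} ∩ {n0,n1} = {n0}; idom=n0
  n4: preds {n1,n2}: {n0,n1} ∩ {n0,n2} = {n0}; idom=n0
  n5: preds {n3,n4}: {n0,n2,n3} ∩ {n0,n4} = {n0}; idom=n0

DF derivation:
  join n2 pred n0: · stop@n0
  join n2 pred n1: n1 stop@n0
  join n4 pred n1: n1 stop@n0
  join n4 pred n2: n2 stop@n0
  join n5 pred n3: n3→n2 stop@n0
  join n5 pred n4: n4 stop@n0
  n0: DF=∅
  n1: DF={n2,n4}
  n2: DF={n4,n5}
  n3: DF={n5}
  n4: DF={n5}
  n5: DF=∅

φ for p: defs {n0,n3}
  DF⁺ = {n5}

Answer: ["n5"]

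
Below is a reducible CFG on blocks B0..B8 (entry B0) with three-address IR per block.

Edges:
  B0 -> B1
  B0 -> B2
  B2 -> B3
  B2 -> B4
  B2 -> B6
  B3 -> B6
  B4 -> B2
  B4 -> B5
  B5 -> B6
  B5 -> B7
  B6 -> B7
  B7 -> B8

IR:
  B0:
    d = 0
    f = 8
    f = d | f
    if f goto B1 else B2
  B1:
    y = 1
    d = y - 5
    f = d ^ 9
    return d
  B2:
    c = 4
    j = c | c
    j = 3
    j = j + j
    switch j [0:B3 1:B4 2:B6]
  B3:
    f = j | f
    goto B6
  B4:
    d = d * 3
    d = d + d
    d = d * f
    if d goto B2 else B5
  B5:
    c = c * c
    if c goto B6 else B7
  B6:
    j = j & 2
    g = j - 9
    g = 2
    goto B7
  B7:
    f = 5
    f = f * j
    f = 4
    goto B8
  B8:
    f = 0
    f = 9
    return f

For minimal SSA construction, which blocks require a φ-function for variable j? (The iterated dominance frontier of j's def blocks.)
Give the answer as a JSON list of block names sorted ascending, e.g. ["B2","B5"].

idom tree: B1←B0 B2←B0 B3←B2 B4←B2 B5←B4 B6←B2 B7←B2 B8←B7
Dom∩ at merges:
  B2: preds {B0,B4}: {B0} ∩ {B0,B2,B4} = {B0}; idom=B0
  B6: preds {B2,B3,B5}: {B0,B2} ∩ {B0,B2,B3} ∩ {B0,B2,B4,B5} = {B0,B2}; idom=B2
  B7: preds {B5,B6}: {B0,B2,B4,B5} ∩ {B0,B2,B6} = {B0,B2}; idom=B2

DF walk-up:
  join B2 pred B0: · stop@B0
  join B2 pred B4: B4→B2 stop@B0
  join B6 pred B2: · stop@B2
  join B6 pred B3: B3 stop@B2
  join B6 pred B5: B5→B4 stop@B2
  join B7 pred B5: B5→B4 stop@B2
  join B7 pred B6: B6 stop@B2
  B0: DF=∅
  B1: DF=∅
  B2: DF={B2}
  B3: DF={B6}
  B4: DF={B2,B6,B7}
  B5: DF={B6,B7}
  B6: DF={B7}
  B7: DF=∅
  B8: DF=∅

φ for j: defs {B2,B6}
  DF⁺ = {B2,B7}

Answer: ["B2", "B7"]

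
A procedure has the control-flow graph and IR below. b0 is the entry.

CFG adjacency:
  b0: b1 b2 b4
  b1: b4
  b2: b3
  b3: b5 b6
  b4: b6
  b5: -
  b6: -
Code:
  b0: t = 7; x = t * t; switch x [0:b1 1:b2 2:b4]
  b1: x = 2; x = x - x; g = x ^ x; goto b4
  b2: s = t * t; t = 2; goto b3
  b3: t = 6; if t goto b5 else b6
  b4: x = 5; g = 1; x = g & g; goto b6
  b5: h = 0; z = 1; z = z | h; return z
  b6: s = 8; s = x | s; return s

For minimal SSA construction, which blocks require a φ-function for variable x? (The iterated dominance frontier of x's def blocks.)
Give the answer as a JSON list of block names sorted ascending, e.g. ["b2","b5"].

idom tree: b1←b0 b2←b0 b3←b2 b4←b0 b5←b3 b6←b0
Join-block Dom:
  b4: preds {b0,b1}: {b0} ∩ {b0,b1} = {b0}; idom=b0
  b6: preds {b3,b4}: {b0,b2,b3} ∩ {b0,b4} = {b0}; idom=b0

DF walk-up:
  join b4 pred b0: · stop@b0
  join b4 pred b1: b1 stop@b0
  join b6 pred b3: b3→b2 stop@b0
  join b6 pred b4: b4 stop@b0
  b0: DF=∅
  b1: DF={b4}
  b2: DF={b6}
  b3: DF={b6}
  b4: DF={b6}
  b5: DF=∅
  b6: DF=∅

φ for x: defs {b0,b1,b4}
  DF⁺ = {b4,b6}

Answer: ["b4", "b6"]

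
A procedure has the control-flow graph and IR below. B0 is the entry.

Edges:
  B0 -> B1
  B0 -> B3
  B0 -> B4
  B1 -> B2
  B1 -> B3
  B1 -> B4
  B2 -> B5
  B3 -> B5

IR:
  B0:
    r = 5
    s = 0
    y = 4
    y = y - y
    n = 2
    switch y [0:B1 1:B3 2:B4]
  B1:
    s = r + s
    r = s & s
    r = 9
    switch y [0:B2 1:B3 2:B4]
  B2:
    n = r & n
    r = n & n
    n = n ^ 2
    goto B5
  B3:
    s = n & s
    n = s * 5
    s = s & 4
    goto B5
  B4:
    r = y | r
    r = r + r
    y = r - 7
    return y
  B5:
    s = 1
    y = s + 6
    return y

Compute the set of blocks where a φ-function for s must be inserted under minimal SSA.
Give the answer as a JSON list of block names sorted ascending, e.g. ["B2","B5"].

idom tree: B1←B0 B2←B1 B3←B0 B4←B0 B5←B0
Dom at joins:
  B3: preds {B0,B1}: {B0} ∩ {B0,B1} = {B0}; idom=B0
  B4: preds {B0,B1}: {B0} ∩ {B0,B1} = {B0}; idom=B0
  B5: preds {B2,B3}: {B0,B1,B2} ∩ {B0,B3} = {B0}; idom=B0

Frontier:
  B3←B0: walk · to B0
  B3←B1: walk B1 to B0
  B4←B0: walk · to B0
  B4←B1: walk B1 to B0
  B5←B2: walk B2→B1 to B0
  B5←B3: walk B3 to B0
  B0 → ∅
  B1 → {B3,B4,B5}
  B2 → {B5}
  B3 → {B5}
  B4 → ∅
  B5 → ∅

φ for s: defs {B0,B1,B3,B5}
  DF⁺ = {B3,B4,B5}

Answer: ["B3", "B4", "B5"]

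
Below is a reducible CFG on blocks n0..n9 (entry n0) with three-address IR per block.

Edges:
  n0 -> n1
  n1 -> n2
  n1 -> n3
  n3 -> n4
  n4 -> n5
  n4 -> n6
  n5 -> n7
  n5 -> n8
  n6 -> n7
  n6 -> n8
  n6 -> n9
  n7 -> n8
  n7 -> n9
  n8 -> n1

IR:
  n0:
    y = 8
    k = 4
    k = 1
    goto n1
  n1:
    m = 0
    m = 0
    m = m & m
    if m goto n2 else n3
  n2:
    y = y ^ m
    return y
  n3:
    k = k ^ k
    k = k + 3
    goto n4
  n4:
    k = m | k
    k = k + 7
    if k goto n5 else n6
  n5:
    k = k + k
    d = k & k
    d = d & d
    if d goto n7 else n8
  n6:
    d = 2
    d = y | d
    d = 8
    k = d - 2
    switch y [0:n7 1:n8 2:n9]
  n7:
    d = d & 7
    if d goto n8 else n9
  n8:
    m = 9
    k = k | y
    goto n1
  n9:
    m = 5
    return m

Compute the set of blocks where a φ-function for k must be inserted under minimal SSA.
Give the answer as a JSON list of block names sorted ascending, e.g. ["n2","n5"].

Answer: ["n1", "n7", "n8", "n9"]

Derivation:
idom tree: n1←n0 n2←n1 n3←n1 n4←n3 n5←n4 n6←n4 n7←n4 n8←n4 n9←n4
Join-block Dom:
  n1: preds {n0,n8}: {n0} ∩ {n0,n1,n3,n4,n8} = {n0}; idom=n0
  n7: preds {n5,n6}: {n0,n1,n3,n4,n5} ∩ {n0,n1,n3,n4,n6} = {n0,n1,n3,n4}; idom=n4
  n8: preds {n5,n6,n7}: {n0,n1,n3,n4,n5} ∩ {n0,n1,n3,n4,n6} ∩ {n0,n1,n3,n4,n7} = {n0,n1,n3,n4}; idom=n4
  n9: preds {n6,n7}: {n0,n1,n3,n4,n6} ∩ {n0,n1,n3,n4,n7} = {n0,n1,n3,n4}; idom=n4

Frontier:
  n1←n0: walk · to n0
  n1←n8: walk n8→n4→n3→n1 to n0
  n7←n5: walk n5 to n4
  n7←n6: walk n6 to n4
  n8←n5: walk n5 to n4
  n8←n6: walk n6 to n4
  n8←n7: walk n7 to n4
  n9←n6: walk n6 to n4
  n9←n7: walk n7 to n4
  n0: DF=∅
  n1: DF={n1}
  n2: DF=∅
  n3: DF={n1}
  n4: DF={n1}
  n5: DF={n7,n8}
  n6: DF={n7,n8,n9}
  n7: DF={n8,n9}
  n8: DF={n1}
  n9: DF=∅

φ for k: defs {n0,n3,n4,n5,n6,n8}
  DF⁺ = {n1,n7,n8,n9}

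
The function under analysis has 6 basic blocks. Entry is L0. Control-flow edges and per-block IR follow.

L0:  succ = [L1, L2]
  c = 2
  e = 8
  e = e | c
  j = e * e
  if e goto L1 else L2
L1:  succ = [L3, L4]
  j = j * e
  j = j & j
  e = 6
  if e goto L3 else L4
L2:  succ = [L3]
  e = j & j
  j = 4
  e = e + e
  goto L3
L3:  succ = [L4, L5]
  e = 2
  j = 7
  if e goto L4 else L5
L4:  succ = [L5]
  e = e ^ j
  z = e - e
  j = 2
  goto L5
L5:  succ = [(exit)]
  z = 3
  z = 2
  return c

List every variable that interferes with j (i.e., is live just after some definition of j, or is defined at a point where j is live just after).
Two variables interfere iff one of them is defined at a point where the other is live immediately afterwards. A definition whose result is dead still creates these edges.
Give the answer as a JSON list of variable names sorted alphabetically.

def/use:
  L0: {c,e,j} / ∅
  L1: {e,j} / {e,j}
  L2: {e,j} / {j}
  L3: {e,j} / ∅
  L4: {e,j,z} / {e,j}
  L5: {z} / {c}

Live sets:
  live L0: ∅→{c,e,j}
  live L1: {c,e,j}→{c,e,j}
  live L2: {c,j}→{c}
  live L3: {c}→{c,e,j}
  live L4: {c,e,j}→{c}
  live L5: {c}→∅

Interfere edges:
  c — {e,j,z}
  e — {c,j}
  j — {c,e}
  z — {c}

N(j) = ["c", "e"]

Answer: ["c", "e"]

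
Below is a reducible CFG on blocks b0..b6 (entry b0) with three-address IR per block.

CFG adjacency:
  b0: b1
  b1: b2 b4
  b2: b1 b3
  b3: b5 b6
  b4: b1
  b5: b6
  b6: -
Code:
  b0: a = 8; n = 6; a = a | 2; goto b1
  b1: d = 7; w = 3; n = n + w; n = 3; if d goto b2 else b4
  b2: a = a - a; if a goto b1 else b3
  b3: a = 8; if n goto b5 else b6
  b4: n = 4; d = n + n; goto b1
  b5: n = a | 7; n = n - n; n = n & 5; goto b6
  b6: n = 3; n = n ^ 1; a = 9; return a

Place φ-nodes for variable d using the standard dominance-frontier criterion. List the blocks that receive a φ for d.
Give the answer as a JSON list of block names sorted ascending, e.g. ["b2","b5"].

Answer: ["b1"]

Working:
idom tree: b1←b0 b2←b1 b3←b2 b4←b1 b5←b3 b6←b3
Dom at joins:
  b1: preds {b0,b2,b4}: {b0} ∩ {b0,b1,b2} ∩ {b0,b1,b4} = {b0}; idom=b0
  b6: preds {b3,b5}: {b0,b1,b2,b3} ∩ {b0,b1,b2,b3,b5} = {b0,b1,b2,b3}; idom=b3

Frontier:
  b1←b0: walk · to b0
  b1←b2: walk b2→b1 to b0
  b1←b4: walk b4→b1 to b0
  b6←b3: walk · to b3
  b6←b5: walk b5 to b3
  b0 → ∅
  b1 → {b1}
  b2 → {b1}
  b3 → ∅
  b4 → {b1}
  b5 → {b6}
  b6 → ∅

φ for d: defs {b1,b4}
  DF⁺ = {b1}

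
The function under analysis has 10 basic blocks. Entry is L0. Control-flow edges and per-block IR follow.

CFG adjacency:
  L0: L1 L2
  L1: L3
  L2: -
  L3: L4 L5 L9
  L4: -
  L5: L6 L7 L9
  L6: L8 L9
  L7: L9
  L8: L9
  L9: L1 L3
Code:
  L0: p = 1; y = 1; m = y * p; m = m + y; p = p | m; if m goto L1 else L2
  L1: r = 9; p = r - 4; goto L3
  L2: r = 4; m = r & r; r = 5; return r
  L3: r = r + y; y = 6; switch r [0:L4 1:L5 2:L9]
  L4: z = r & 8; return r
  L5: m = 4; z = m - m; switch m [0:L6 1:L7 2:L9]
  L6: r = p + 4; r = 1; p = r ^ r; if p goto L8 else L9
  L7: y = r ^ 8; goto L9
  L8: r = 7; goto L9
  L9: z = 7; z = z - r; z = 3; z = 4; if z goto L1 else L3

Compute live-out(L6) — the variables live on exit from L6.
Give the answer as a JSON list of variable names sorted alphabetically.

def/use:
  L0 def {m,p,y} use ∅
  L1 def {p,r} use ∅
  L2 def {m,r} use ∅
  L3 def {r,y} use {r,y}
  L4 def {z} use {r}
  L5 def {m,z} use ∅
  L6 def {p,r} use {p}
  L7 def {y} use {r}
  L8 def {r} use ∅
  L9 def {z} use {r}

Liveness:
  L0: in=∅ out={y}
  L1: in={y} out={p,r,y}
  L2: in=∅ out=∅
  L3: in={p,r,y} out={p,r,y}
  L4: in={r} out=∅
  L5: in={p,r,y} out={p,r,y}
  L6: in={p,y} out={p,r,y}
  L7: in={p,r} out={p,r,y}
  L8: in={p,y} out={p,r,y}
  L9: in={p,r,y} out={p,r,y}

live-out(L6) = ["p", "r", "y"]

Answer: ["p", "r", "y"]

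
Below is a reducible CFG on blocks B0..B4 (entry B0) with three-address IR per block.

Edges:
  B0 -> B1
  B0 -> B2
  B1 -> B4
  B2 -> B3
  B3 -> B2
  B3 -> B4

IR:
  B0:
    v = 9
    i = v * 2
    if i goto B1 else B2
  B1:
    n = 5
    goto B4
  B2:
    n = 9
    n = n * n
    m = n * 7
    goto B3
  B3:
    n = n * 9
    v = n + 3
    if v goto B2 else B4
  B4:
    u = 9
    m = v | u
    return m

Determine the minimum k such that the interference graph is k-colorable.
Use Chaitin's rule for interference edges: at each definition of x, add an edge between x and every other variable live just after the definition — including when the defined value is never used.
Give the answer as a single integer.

Answer: 2

Analysis:
def/use:
  B0 def {i,v} use ∅
  B1 def {n} use ∅
  B2 def {m,n} use ∅
  B3 def {n,v} use {n}
  B4 def {m,u} use {v}

Liveness:
  B0 li=∅ lo={v}
  B1 li={v} lo={v}
  B2 li=∅ lo={n}
  B3 li={n} lo={v}
  B4 li={v} lo=∅

Interfere edges:
  i — {v}
  m — {n}
  n — {m,v}
  u — {v}
  v — {i,n,u}

Chromatic number:
  lower bound: {i,v} mutually conflict ⇒ χ ≥ 2
  assign i→R1 m→R0 n→R1 u→R1 v→R0 — no edge inside a register ⇒ χ ≤ 2
  χ = 2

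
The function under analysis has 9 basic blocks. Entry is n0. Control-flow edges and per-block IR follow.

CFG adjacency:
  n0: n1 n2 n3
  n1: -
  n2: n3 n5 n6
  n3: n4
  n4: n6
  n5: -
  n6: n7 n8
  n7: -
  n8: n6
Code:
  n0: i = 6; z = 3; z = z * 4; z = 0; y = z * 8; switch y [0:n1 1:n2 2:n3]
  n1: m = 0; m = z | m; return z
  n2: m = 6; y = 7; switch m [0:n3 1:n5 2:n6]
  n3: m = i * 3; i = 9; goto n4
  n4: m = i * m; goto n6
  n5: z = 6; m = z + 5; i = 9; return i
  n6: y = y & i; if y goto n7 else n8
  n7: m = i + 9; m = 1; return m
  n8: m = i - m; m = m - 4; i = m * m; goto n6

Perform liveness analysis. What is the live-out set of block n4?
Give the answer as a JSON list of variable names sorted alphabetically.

Answer: ["i", "m", "y"]

Analysis:
Per-block:
  n0: {i,y,z} / ∅
  n1: {m} / {z}
  n2: {m,y} / ∅
  n3: {i,m} / {i}
  n4: {m} / {i,m}
  n5: {i,m,z} / ∅
  n6: {y} / {i,y}
  n7: {m} / {i}
  n8: {i,m} / {i,m}

Live sets:
  live n0: ∅→{i,y,z}
  live n1: {z}→∅
  live n2: {i}→{i,m,y}
  live n3: {i,y}→{i,m,y}
  live n4: {i,m,y}→{i,m,y}
  live n5: ∅→∅
  live n6: {i,m,y}→{i,m,y}
  live n7: {i}→∅
  live n8: {i,m,y}→{i,m,y}

live-out(n4) = ["i", "m", "y"]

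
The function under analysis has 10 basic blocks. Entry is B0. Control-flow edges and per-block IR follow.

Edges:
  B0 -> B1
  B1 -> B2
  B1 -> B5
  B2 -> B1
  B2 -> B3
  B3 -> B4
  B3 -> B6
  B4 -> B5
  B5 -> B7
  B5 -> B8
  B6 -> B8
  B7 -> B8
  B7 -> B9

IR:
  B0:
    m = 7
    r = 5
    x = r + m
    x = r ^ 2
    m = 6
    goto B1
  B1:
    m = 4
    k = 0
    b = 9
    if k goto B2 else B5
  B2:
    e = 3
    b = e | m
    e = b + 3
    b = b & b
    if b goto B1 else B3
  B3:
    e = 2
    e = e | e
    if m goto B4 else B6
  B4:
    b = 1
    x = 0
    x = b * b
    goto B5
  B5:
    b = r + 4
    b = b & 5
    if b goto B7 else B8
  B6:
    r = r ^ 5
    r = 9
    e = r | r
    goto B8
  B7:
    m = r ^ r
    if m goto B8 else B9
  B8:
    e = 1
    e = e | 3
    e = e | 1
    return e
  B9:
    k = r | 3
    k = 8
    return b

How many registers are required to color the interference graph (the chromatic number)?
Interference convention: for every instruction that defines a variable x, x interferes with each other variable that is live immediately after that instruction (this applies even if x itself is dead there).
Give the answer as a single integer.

Block summaries:
  B0: def={m,r,x} ue=∅
  B1: def={b,k,m} ue=∅
  B2: def={b,e} ue={m}
  B3: def={e} ue={m}
  B4: def={b,x} ue=∅
  B5: def={b} ue={r}
  B6: def={e,r} ue={r}
  B7: def={m} ue={r}
  B8: def={e} ue=∅
  B9: def={k} ue={b,r}

Liveness:
  B0 li=∅ lo={r}
  B1 li={r} lo={m,r}
  B2 li={m,r} lo={m,r}
  B3 li={m,r} lo={r}
  B4 li={r} lo={r}
  B5 li={r} lo={b,r}
  B6 li={r} lo=∅
  B7 li={b,r} lo={b,r}
  B8 li=∅ lo=∅
  B9 li={b,r} lo=∅

Interference:
  b: {e,k,m,r,x}
  e: {b,m,r}
  k: {b,m,r}
  m: {b,e,k,r}
  r: {b,e,k,m,x}
  x: {b,r}

Registers:
  lower bound: {b,e,m,r} mutually conflict ⇒ χ ≥ 4
  assign b→r0 e→r3 k→r3 m→r2 r→r1 x→r2 — no edge inside a register ⇒ χ ≤ 4
  χ = 4

Answer: 4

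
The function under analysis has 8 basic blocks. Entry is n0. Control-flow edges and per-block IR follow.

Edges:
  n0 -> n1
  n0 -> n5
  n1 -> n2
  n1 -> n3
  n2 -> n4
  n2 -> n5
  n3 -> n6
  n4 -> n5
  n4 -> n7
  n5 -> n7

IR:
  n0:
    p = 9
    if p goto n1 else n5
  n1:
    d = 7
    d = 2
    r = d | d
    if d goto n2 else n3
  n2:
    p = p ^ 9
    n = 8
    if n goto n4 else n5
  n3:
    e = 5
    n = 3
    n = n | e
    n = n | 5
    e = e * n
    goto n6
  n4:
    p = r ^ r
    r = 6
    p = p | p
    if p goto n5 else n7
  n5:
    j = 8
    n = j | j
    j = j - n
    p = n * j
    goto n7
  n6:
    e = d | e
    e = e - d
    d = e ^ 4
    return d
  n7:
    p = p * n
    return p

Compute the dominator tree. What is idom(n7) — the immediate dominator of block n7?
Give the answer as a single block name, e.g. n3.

idom tree: n1←n0 n2←n1 n3←n1 n4←n2 n5←n0 n6←n3 n7←n0
Join-block Dom:
  n5: preds {n0,n2,n4}: {n0} ∩ {n0,n1,n2} ∩ {n0,n1,n2,n4} = {n0}; idom=n0
  n7: preds {n4,n5}: {n0,n1,n2,n4} ∩ {n0,n5} = {n0}; idom=n0

idom(n7) = n0

Answer: n0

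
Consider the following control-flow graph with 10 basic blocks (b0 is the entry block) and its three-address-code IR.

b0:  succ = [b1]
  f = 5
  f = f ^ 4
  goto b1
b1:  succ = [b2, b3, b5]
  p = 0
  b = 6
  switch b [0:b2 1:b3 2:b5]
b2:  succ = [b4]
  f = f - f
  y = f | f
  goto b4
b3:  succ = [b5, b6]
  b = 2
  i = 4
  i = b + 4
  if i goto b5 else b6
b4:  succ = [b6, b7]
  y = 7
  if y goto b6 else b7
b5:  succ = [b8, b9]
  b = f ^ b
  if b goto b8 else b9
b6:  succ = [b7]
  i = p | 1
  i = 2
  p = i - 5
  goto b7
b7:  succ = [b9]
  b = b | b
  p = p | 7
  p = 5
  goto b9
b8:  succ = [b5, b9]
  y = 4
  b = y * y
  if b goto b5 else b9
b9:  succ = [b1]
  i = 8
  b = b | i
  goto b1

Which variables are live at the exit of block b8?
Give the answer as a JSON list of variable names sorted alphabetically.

Answer: ["b", "f"]

Analysis:
Block summaries:
  b0: def={f} ue=∅
  b1: def={b,p} ue=∅
  b2: def={f,y} ue={f}
  b3: def={b,i} ue=∅
  b4: def={y} ue=∅
  b5: def={b} ue={b,f}
  b6: def={i,p} ue={p}
  b7: def={b,p} ue={b,p}
  b8: def={b,y} ue=∅
  b9: def={b,i} ue={b}

Backward fixpoint:
  live b0: ∅→{f}
  live b1: {f}→{b,f,p}
  live b2: {b,f,p}→{b,f,p}
  live b3: {f,p}→{b,f,p}
  live b4: {b,f,p}→{b,f,p}
  live b5: {b,f}→{b,f}
  live b6: {b,f,p}→{b,f,p}
  live b7: {b,f,p}→{b,f}
  live b8: {f}→{b,f}
  live b9: {b,f}→{f}

live-out(b8) = ["b", "f"]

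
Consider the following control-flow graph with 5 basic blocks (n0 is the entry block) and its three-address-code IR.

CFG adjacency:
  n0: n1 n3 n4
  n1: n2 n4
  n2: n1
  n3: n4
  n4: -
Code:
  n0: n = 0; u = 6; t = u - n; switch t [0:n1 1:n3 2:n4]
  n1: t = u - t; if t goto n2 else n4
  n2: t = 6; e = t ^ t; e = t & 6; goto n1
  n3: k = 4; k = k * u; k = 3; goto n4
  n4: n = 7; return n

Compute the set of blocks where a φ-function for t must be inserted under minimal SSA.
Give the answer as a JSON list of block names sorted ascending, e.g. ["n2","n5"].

Answer: ["n1", "n4"]

Analysis:
idom tree: n1←n0 n2←n1 n3←n0 n4←n0
Dom at joins:
  n1: preds {n0,n2}: {n0} ∩ {n0,n1,n2} = {n0}; idom=n0
  n4: preds {n0,n1,n3}: {n0} ∩ {n0,n1} ∩ {n0,n3} = {n0}; idom=n0

DF walk-up:
  n1←n0: walk · to n0
  n1←n2: walk n2→n1 to n0
  n4←n0: walk · to n0
  n4←n1: walk n1 to n0
  n4←n3: walk n3 to n0
  n0: DF=∅
  n1: DF={n1,n4}
  n2: DF={n1}
  n3: DF={n4}
  n4: DF=∅

φ for t: defs {n0,n1,n2}
  DF⁺ = {n1,n4}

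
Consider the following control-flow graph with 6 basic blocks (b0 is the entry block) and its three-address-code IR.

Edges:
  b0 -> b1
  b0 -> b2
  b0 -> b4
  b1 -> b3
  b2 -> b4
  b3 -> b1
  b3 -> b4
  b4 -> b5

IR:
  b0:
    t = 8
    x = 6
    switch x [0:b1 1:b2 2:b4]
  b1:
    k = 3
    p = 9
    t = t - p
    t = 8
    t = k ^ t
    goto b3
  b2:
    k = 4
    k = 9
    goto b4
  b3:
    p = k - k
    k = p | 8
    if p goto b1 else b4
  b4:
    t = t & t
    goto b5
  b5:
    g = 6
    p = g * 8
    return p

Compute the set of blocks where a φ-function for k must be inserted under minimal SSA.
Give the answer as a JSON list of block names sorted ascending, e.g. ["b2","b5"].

Answer: ["b1", "b4"]

Analysis:
idom tree: b1←b0 b2←b0 b3←b1 b4←b0 b5←b4
Dom∩ at merges:
  b1: preds {b0,b3}: {b0} ∩ {b0,b1,b3} = {b0}; idom=b0
  b4: preds {b0,b2,b3}: {b0} ∩ {b0,b2} ∩ {b0,b1,b3} = {b0}; idom=b0

DF walk-up:
  b1←b0: walk · to b0
  b1←b3: walk b3→b1 to b0
  b4←b0: walk · to b0
  b4←b2: walk b2 to b0
  b4←b3: walk b3→b1 to b0
  DF(b0)=∅
  DF(b1)={b1,b4}
  DF(b2)={b4}
  DF(b3)={b1,b4}
  DF(b4)=∅
  DF(b5)=∅

φ for k: defs {b1,b2,b3}
  DF⁺ = {b1,b4}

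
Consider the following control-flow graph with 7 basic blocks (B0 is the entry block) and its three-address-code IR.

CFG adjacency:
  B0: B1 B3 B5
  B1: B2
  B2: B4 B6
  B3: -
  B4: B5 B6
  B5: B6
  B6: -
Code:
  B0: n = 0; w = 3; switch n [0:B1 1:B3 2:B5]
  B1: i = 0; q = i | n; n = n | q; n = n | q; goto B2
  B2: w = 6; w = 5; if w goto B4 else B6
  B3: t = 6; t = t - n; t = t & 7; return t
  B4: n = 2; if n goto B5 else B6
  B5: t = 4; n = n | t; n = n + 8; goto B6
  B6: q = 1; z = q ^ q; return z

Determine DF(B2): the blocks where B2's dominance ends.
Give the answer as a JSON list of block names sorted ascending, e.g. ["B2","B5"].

Answer: ["B5", "B6"]

Working:
idom tree: B1←B0 B2←B1 B3←B0 B4←B2 B5←B0 B6←B0
Dom∩ at merges:
  B5: preds {B0,B4}: {B0} ∩ {B0,B1,B2,B4} = {B0}; idom=B0
  B6: preds {B2,B4,B5}: {B0,B1,B2} ∩ {B0,B1,B2,B4} ∩ {B0,B5} = {B0}; idom=B0

Frontier:
  B5←B0: walk · to B0
  B5←B4: walk B4→B2→B1 to B0
  B6←B2: walk B2→B1 to B0
  B6←B4: walk B4→B2→B1 to B0
  B6←B5: walk B5 to B0
  DF(B0)=∅
  DF(B1)={B5,B6}
  DF(B2)={B5,B6}
  DF(B3)=∅
  DF(B4)={B5,B6}
  DF(B5)={B6}
  DF(B6)=∅

DF(B2) = ["B5", "B6"]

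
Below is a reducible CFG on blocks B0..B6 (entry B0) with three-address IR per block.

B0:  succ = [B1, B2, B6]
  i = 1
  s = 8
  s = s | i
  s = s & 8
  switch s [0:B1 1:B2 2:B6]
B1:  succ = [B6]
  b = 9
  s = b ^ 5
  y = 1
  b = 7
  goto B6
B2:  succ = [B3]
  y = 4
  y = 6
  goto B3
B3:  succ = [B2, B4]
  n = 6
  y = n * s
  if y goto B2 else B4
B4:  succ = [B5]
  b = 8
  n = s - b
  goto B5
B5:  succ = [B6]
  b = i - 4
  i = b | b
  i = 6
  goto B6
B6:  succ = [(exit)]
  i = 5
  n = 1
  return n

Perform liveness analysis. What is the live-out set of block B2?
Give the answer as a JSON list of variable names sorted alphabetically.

Per-block:
  B0 def {i,s} use ∅
  B1 def {b,s,y} use ∅
  B2 def {y} use ∅
  B3 def {n,y} use {s}
  B4 def {b,n} use {s}
  B5 def {b,i} use {i}
  B6 def {i,n} use ∅

Live sets:
  B0: in=∅ out={i,s}
  B1: in=∅ out=∅
  B2: in={i,s} out={i,s}
  B3: in={i,s} out={i,s}
  B4: in={i,s} out={i}
  B5: in={i} out=∅
  B6: in=∅ out=∅

live-out(B2) = ["i", "s"]

Answer: ["i", "s"]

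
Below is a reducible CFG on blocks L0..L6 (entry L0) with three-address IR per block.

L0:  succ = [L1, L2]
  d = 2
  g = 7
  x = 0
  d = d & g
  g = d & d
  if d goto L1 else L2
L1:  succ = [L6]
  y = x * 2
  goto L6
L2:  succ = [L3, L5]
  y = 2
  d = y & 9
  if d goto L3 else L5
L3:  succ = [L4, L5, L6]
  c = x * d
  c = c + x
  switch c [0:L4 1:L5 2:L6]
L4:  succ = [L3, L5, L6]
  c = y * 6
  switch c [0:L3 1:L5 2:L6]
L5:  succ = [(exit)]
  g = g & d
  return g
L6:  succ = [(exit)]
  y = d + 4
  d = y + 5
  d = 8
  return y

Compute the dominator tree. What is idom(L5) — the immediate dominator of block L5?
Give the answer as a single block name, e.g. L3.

Answer: L2

Analysis:
idom tree: L1←L0 L2←L0 L3←L2 L4←L3 L5←L2 L6←L0
Dom∩ at merges:
  L3: preds {L2,L4}: {L0,L2} ∩ {L0,L2,L3,L4} = {L0,L2}; idom=L2
  L5: preds {L2,L3,L4}: {L0,L2} ∩ {L0,L2,L3} ∩ {L0,L2,L3,L4} = {L0,L2}; idom=L2
  L6: preds {L1,L3,L4}: {L0,L1} ∩ {L0,L2,L3} ∩ {L0,L2,L3,L4} = {L0}; idom=L0

idom(L5) = L2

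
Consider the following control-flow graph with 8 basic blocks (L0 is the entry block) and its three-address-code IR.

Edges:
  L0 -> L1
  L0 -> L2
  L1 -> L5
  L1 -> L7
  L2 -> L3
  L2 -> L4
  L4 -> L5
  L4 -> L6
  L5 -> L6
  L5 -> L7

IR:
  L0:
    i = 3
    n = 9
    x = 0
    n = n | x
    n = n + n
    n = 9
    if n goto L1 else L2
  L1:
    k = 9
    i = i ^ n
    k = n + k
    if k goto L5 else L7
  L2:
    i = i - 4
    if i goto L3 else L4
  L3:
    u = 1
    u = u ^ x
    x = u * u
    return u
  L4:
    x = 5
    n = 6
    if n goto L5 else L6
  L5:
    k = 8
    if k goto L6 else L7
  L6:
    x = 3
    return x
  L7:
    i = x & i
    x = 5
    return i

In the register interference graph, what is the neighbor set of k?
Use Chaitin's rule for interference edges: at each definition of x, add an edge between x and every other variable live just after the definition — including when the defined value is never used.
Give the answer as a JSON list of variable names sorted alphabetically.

Block summaries:
  L0: def={i,n,x} ue=∅
  L1: def={i,k} ue={i,n}
  L2: def={i} ue={i}
  L3: def={u,x} ue={x}
  L4: def={n,x} ue=∅
  L5: def={k} ue=∅
  L6: def={x} ue=∅
  L7: def={i,x} ue={i,x}

Liveness:
  L0: in=∅ out={i,n,x}
  L1: in={i,n,x} out={i,x}
  L2: in={i,x} out={i,x}
  L3: in={x} out=∅
  L4: in={i} out={i,x}
  L5: in={i,x} out={i,x}
  L6: in=∅ out=∅
  L7: in={i,x} out=∅

Conflict graph:
  i↔{k,n,x}
  k↔{i,n,x}
  n↔{i,k,x}
  u↔{x}
  x↔{i,k,n,u}

N(k) = ["i", "n", "x"]

Answer: ["i", "n", "x"]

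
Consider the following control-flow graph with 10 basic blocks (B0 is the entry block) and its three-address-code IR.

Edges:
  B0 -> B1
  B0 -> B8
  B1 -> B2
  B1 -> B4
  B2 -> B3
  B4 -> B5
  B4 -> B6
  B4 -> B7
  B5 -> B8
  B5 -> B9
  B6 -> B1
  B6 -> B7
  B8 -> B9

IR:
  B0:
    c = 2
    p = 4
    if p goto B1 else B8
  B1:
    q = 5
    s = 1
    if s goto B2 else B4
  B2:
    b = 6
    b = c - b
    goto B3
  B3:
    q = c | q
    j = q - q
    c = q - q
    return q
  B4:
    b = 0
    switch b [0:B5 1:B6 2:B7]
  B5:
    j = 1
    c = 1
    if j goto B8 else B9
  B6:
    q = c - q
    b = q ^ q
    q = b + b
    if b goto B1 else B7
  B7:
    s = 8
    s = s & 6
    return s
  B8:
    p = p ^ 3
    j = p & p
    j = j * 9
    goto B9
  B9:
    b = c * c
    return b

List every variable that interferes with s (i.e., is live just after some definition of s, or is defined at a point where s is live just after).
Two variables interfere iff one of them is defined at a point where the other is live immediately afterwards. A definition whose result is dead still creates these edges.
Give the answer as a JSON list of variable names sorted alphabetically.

Block summaries:
  B0 def {c,p} use ∅
  B1 def {q,s} use ∅
  B2 def {b} use {c}
  B3 def {c,j,q} use {c,q}
  B4 def {b} use ∅
  B5 def {c,j} use ∅
  B6 def {b,q} use {c,q}
  B7 def {s} use ∅
  B8 def {j,p} use {p}
  B9 def {b} use {c}

Live sets:
  B0 li=∅ lo={c,p}
  B1 li={c,p} lo={c,p,q}
  B2 li={c,q} lo={c,q}
  B3 li={c,q} lo=∅
  B4 li={c,p,q} lo={c,p,q}
  B5 li={p} lo={c,p}
  B6 li={c,p,q} lo={c,p}
  B7 li=∅ lo=∅
  B8 li={c,p} lo={c}
  B9 li={c} lo=∅

Conflict graph:
  b — {c,p,q}
  c — {b,j,p,q,s}
  j — {c,p,q}
  p — {b,c,j,q,s}
  q — {b,c,j,p,s}
  s — {c,p,q}

N(s) = ["c", "p", "q"]

Answer: ["c", "p", "q"]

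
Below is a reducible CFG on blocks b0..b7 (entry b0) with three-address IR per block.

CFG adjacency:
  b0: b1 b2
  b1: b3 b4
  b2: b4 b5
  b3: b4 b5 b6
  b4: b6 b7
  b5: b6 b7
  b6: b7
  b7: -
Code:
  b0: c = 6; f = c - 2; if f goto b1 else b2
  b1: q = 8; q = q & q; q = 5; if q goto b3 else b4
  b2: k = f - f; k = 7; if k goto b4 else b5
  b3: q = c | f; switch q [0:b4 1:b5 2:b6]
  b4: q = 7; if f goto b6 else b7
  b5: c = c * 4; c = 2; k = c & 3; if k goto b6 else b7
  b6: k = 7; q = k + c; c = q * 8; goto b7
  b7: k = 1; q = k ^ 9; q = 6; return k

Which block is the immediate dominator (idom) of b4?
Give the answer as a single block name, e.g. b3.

Answer: b0

Analysis:
idom tree: b1←b0 b2←b0 b3←b1 b4←b0 b5←b0 b6←b0 b7←b0
Dom at joins:
  b4: preds {b1,b2,b3}: {b0,b1} ∩ {b0,b2} ∩ {b0,b1,b3} = {b0}; idom=b0
  b5: preds {b2,b3}: {b0,b2} ∩ {b0,b1,b3} = {b0}; idom=b0
  b6: preds {b3,b4,b5}: {b0,b1,b3} ∩ {b0,b4} ∩ {b0,b5} = {b0}; idom=b0
  b7: preds {b4,b5,b6}: {b0,b4} ∩ {b0,b5} ∩ {b0,b6} = {b0}; idom=b0

idom(b4) = b0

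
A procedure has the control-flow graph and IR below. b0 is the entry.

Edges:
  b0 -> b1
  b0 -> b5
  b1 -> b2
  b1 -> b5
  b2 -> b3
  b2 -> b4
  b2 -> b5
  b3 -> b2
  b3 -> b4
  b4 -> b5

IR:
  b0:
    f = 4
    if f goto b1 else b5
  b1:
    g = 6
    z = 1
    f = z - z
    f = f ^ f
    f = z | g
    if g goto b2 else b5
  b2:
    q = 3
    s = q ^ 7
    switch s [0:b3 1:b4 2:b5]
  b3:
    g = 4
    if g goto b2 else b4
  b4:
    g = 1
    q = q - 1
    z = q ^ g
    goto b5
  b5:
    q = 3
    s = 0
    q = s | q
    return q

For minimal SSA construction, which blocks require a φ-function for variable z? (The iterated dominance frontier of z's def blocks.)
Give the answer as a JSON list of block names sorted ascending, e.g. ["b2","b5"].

idom tree: b1←b0 b2←b1 b3←b2 b4←b2 b5←b0
Dom at joins:
  b2: preds {b1,b3}: {b0,b1} ∩ {b0,b1,b2,b3} = {b0,b1}; idom=b1
  b4: preds {b2,b3}: {b0,b1,b2} ∩ {b0,b1,b2,b3} = {b0,b1,b2}; idom=b2
  b5: preds {b0,b1,b2,b4}: {b0} ∩ {b0,b1} ∩ {b0,b1,b2} ∩ {b0,b1,b2,b4} = {b0}; idom=b0

DF walk-up:
  b2←b1: walk · to b1
  b2←b3: walk b3→b2 to b1
  b4←b2: walk · to b2
  b4←b3: walk b3 to b2
  b5←b0: walk · to b0
  b5←b1: walk b1 to b0
  b5←b2: walk b2→b1 to b0
  b5←b4: walk b4→b2→b1 to b0
  b0: DF=∅
  b1: DF={b5}
  b2: DF={b2,b5}
  b3: DF={b2,b4}
  b4: DF={b5}
  b5: DF=∅

φ for z: defs {b1,b4}
  DF⁺ = {b5}

Answer: ["b5"]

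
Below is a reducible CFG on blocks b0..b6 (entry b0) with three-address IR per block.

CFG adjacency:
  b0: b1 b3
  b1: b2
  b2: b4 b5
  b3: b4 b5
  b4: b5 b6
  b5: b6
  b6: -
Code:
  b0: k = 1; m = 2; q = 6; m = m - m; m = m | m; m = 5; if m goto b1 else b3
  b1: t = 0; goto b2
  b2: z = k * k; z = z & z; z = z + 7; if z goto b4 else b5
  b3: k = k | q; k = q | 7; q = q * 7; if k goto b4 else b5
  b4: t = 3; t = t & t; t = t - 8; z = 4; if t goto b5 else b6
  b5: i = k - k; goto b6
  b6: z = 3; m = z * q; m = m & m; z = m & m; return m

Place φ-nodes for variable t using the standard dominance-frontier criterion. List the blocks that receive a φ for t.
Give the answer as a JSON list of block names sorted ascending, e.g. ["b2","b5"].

idom tree: b1←b0 b2←b1 b3←b0 b4←b0 b5←b0 b6←b0
Join-block Dom:
  b4: preds {b2,b3}: {b0,b1,b2} ∩ {b0,b3} = {b0}; idom=b0
  b5: preds {b2,b3,b4}: {b0,b1,b2} ∩ {b0,b3} ∩ {b0,b4} = {b0}; idom=b0
  b6: preds {b4,b5}: {b0,b4} ∩ {b0,b5} = {b0}; idom=b0

DF walk-up:
  b4←b2: walk b2→b1 to b0
  b4←b3: walk b3 to b0
  b5←b2: walk b2→b1 to b0
  b5←b3: walk b3 to b0
  b5←b4: walk b4 to b0
  b6←b4: walk b4 to b0
  b6←b5: walk b5 to b0
  b0: DF=∅
  b1: DF={b4,b5}
  b2: DF={b4,b5}
  b3: DF={b4,b5}
  b4: DF={b5,b6}
  b5: DF={b6}
  b6: DF=∅

φ for t: defs {b1,b4}
  DF⁺ = {b4,b5,b6}

Answer: ["b4", "b5", "b6"]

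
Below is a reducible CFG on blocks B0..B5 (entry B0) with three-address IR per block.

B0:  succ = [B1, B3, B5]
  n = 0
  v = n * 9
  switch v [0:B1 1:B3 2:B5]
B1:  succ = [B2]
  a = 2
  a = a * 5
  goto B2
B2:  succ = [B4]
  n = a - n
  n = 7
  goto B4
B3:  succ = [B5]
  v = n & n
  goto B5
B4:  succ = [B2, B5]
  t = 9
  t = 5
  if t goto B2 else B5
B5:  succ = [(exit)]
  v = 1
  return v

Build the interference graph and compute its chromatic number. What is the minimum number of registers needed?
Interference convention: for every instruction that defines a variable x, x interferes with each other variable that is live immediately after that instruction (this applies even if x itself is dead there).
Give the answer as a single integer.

Answer: 3

Analysis:
def/use:
  B0: {n,v} / ∅
  B1: {a} / ∅
  B2: {n} / {a,n}
  B3: {v} / {n}
  B4: {t} / ∅
  B5: {v} / ∅

Liveness:
  B0: in=∅ out={n}
  B1: in={n} out={a,n}
  B2: in={a,n} out={a,n}
  B3: in={n} out=∅
  B4: in={a,n} out={a,n}
  B5: in=∅ out=∅

Conflict graph:
  a↔{n,t}
  n↔{a,t,v}
  t↔{a,n}
  v↔{n}

Colouring:
  clique {a,n,t} ⇒ need ≥ 3
  3-colouring: r0={n}  r1={a,v}  r2={t}
  χ = 3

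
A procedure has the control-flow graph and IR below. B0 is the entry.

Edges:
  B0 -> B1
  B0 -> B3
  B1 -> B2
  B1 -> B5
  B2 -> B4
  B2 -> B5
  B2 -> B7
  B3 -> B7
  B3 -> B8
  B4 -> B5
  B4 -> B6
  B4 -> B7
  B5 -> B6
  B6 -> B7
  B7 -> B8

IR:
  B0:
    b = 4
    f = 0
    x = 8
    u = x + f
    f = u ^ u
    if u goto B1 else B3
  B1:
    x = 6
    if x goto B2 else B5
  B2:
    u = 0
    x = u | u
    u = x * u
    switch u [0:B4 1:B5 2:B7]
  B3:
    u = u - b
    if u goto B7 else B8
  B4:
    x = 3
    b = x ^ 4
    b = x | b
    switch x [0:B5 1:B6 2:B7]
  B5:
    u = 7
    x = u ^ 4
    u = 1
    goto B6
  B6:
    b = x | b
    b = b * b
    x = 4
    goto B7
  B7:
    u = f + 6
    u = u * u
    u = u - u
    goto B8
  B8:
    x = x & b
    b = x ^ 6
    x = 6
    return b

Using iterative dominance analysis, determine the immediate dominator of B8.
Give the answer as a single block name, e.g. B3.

idom tree: B1←B0 B2←B1 B3←B0 B4←B2 B5←B1 B6←B1 B7←B0 B8←B0
Dom at joins:
  B5: preds {B1,B2,B4}: {B0,B1} ∩ {B0,B1,B2} ∩ {B0,B1,B2,B4} = {B0,B1}; idom=B1
  B6: preds {B4,B5}: {B0,B1,B2,B4} ∩ {B0,B1,B5} = {B0,B1}; idom=B1
  B7: preds {B2,B3,B4,B6}: {B0,B1,B2} ∩ {B0,B3} ∩ {B0,B1,B2,B4} ∩ {B0,B1,B6} = {B0}; idom=B0
  B8: preds {B3,B7}: {B0,B3} ∩ {B0,B7} = {B0}; idom=B0

idom(B8) = B0

Answer: B0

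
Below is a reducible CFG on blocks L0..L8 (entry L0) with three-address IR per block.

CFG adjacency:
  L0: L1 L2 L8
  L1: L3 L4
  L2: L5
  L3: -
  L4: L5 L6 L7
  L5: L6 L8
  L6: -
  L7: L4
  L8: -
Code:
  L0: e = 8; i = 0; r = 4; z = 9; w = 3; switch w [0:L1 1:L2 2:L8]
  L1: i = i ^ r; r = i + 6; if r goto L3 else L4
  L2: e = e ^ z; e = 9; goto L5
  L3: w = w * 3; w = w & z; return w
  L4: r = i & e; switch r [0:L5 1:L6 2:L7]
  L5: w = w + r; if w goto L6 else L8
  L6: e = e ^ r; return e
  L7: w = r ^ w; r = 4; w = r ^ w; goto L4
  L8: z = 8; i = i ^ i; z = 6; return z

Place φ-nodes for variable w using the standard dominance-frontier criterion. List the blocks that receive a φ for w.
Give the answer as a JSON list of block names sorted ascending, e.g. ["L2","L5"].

idom tree: L1←L0 L2←L0 L3←L1 L4←L1 L5←L0 L6←L0 L7←L4 L8←L0
Dom at joins:
  L4: preds {L1,L7}: {L0,L1} ∩ {L0,L1,L4,L7} = {L0,L1}; idom=L1
  L5: preds {L2,L4}: {L0,L2} ∩ {L0,L1,L4} = {L0}; idom=L0
  L6: preds {L4,L5}: {L0,L1,L4} ∩ {L0,L5} = {L0}; idom=L0
  L8: preds {L0,L5}: {L0} ∩ {L0,L5} = {L0}; idom=L0

Frontier:
  join L4 pred L1: · stop@L1
  join L4 pred L7: L7→L4 stop@L1
  join L5 pred L2: L2 stop@L0
  join L5 pred L4: L4→L1 stop@L0
  join L6 pred L4: L4→L1 stop@L0
  join L6 pred L5: L5 stop@L0
  join L8 pred L0: · stop@L0
  join L8 pred L5: L5 stop@L0
  DF(L0)=∅
  DF(L1)={L5,L6}
  DF(L2)={L5}
  DF(L3)=∅
  DF(L4)={L4,L5,L6}
  DF(L5)={L6,L8}
  DF(L6)=∅
  DF(L7)={L4}
  DF(L8)=∅

φ for w: defs {L0,L3,L5,L7}
  DF⁺ = {L4,L5,L6,L8}

Answer: ["L4", "L5", "L6", "L8"]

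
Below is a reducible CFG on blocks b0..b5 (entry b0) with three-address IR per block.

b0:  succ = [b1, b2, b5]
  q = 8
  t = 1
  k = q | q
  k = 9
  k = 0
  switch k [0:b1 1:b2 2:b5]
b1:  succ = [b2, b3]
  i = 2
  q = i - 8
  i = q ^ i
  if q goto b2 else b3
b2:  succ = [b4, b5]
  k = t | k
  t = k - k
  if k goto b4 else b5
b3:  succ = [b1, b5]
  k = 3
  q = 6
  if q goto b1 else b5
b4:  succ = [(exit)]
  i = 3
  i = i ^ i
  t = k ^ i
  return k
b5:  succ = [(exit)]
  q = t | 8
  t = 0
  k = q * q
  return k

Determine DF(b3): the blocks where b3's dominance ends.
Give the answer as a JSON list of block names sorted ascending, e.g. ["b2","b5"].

idom tree: b1←b0 b2←b0 b3←b1 b4←b2 b5←b0
Dom at joins:
  b1: preds {b0,b3}: {b0} ∩ {b0,b1,b3} = {b0}; idom=b0
  b2: preds {b0,b1}: {b0} ∩ {b0,b1} = {b0}; idom=b0
  b5: preds {b0,b2,b3}: {b0} ∩ {b0,b2} ∩ {b0,b1,b3} = {b0}; idom=b0

DF derivation:
  b1←b0: walk · to b0
  b1←b3: walk b3→b1 to b0
  b2←b0: walk · to b0
  b2←b1: walk b1 to b0
  b5←b0: walk · to b0
  b5←b2: walk b2 to b0
  b5←b3: walk b3→b1 to b0
  b0: DF=∅
  b1: DF={b1,b2,b5}
  b2: DF={b5}
  b3: DF={b1,b5}
  b4: DF=∅
  b5: DF=∅

DF(b3) = ["b1", "b5"]

Answer: ["b1", "b5"]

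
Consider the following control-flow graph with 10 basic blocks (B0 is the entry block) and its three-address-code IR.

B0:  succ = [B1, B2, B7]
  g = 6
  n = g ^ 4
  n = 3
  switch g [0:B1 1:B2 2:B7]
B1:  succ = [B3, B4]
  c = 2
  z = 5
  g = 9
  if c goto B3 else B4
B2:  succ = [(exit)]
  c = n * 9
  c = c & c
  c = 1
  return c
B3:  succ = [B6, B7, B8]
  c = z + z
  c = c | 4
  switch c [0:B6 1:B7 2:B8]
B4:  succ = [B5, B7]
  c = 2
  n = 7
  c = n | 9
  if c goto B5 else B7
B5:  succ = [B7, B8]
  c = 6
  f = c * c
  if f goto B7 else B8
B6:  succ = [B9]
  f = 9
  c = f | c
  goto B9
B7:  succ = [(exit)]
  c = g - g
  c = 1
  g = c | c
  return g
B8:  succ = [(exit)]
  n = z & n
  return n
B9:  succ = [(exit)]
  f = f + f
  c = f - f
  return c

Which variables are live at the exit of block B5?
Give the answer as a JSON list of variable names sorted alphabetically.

Answer: ["g", "n", "z"]

Analysis:
def/use:
  B0: def={g,n} ue=∅
  B1: def={c,g,z} ue=∅
  B2: def={c} ue={n}
  B3: def={c} ue={z}
  B4: def={c,n} ue=∅
  B5: def={c,f} ue=∅
  B6: def={c,f} ue={c}
  B7: def={c,g} ue={g}
  B8: def={n} ue={n,z}
  B9: def={c,f} ue={f}

Backward fixpoint:
  B0: in=∅ out={g,n}
  B1: in={n} out={g,n,z}
  B2: in={n} out=∅
  B3: in={g,n,z} out={c,g,n,z}
  B4: in={g,z} out={g,n,z}
  B5: in={g,n,z} out={g,n,z}
  B6: in={c} out={f}
  B7: in={g} out=∅
  B8: in={n,z} out=∅
  B9: in={f} out=∅

live-out(B5) = ["g", "n", "z"]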